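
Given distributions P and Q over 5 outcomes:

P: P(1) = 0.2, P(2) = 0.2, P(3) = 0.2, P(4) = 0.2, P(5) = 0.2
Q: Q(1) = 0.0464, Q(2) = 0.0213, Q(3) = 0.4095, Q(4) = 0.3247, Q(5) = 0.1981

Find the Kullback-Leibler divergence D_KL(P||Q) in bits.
0.7239 bits

D_KL(P||Q) = Σ P(x) log₂(P(x)/Q(x))

Computing term by term:
  P(1)·log₂(P(1)/Q(1)) = 0.2·log₂(0.2/0.0464) = 0.42156
  P(2)·log₂(P(2)/Q(2)) = 0.2·log₂(0.2/0.0213) = 0.64621
  P(3)·log₂(P(3)/Q(3)) = 0.2·log₂(0.2/0.4095) = -0.20677
  P(4)·log₂(P(4)/Q(4)) = 0.2·log₂(0.2/0.3247) = -0.13982
  P(5)·log₂(P(5)/Q(5)) = 0.2·log₂(0.2/0.1981) = 0.00275

D_KL(P||Q) = 0.42156 + 0.64621 - 0.20677 - 0.13982 + 0.00275 = 0.72393 ≈ 0.7239 bits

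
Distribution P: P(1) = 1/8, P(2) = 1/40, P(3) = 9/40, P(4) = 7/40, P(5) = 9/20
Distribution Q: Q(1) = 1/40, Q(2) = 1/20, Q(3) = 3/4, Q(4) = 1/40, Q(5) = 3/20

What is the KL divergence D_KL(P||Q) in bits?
1.0789 bits

D_KL(P||Q) = Σ P(x) log₂(P(x)/Q(x))

Computing term by term:
  P(1)·log₂(P(1)/Q(1)) = (1/8)·log₂((1/8)/(1/40)) = 0.29024
  P(2)·log₂(P(2)/Q(2)) = (1/40)·log₂((1/40)/(1/20)) = -0.02500
  P(3)·log₂(P(3)/Q(3)) = (9/40)·log₂((9/40)/(3/4)) = -0.39082
  P(4)·log₂(P(4)/Q(4)) = (7/40)·log₂((7/40)/(1/40)) = 0.49129
  P(5)·log₂(P(5)/Q(5)) = (9/20)·log₂((9/20)/(3/20)) = 0.71323

D_KL(P||Q) = 0.29024 - 0.02500 - 0.39082 + 0.49129 + 0.71323 = 1.07894 ≈ 1.0789 bits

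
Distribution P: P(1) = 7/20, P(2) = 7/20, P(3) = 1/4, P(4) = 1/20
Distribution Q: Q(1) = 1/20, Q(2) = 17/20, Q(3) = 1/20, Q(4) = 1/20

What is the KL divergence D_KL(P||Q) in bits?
1.1150 bits

D_KL(P||Q) = Σ P(x) log₂(P(x)/Q(x))

Computing term by term:
  P(1)·log₂(P(1)/Q(1)) = (7/20)·log₂((7/20)/(1/20)) = 0.98257
  P(2)·log₂(P(2)/Q(2)) = (7/20)·log₂((7/20)/(17/20)) = -0.44804
  P(3)·log₂(P(3)/Q(3)) = (1/4)·log₂((1/4)/(1/20)) = 0.58048
  P(4)·log₂(P(4)/Q(4)) = (1/20)·log₂((1/20)/(1/20)) = 0.00000

D_KL(P||Q) = 0.98257 - 0.44804 + 0.58048 + 0.00000 = 1.11501 ≈ 1.1150 bits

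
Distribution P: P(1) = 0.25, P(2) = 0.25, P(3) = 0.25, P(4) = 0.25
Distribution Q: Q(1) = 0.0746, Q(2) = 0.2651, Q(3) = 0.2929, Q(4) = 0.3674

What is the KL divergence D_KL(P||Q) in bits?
0.2190 bits

D_KL(P||Q) = Σ P(x) log₂(P(x)/Q(x))

Computing term by term:
  P(1)·log₂(P(1)/Q(1)) = 0.25·log₂(0.25/0.0746) = 0.43617
  P(2)·log₂(P(2)/Q(2)) = 0.25·log₂(0.25/0.2651) = -0.02115
  P(3)·log₂(P(3)/Q(3)) = 0.25·log₂(0.25/0.2929) = -0.05712
  P(4)·log₂(P(4)/Q(4)) = 0.25·log₂(0.25/0.3674) = -0.13886

D_KL(P||Q) = 0.43617 - 0.02115 - 0.05712 - 0.13886 = 0.21904 ≈ 0.2190 bits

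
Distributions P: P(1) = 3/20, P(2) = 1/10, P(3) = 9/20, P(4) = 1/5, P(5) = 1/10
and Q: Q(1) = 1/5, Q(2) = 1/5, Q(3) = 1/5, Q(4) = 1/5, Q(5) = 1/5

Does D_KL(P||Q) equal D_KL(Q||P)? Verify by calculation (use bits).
D_KL(P||Q) = 0.2642 bits, D_KL(Q||P) = 0.2490 bits. No — D_KL(P||Q) ≠ D_KL(Q||P) for this pair.

D_KL(P||Q) = Σ P(x) log₂(P(x)/Q(x))

Computing term by term:
  P(1)·log₂(P(1)/Q(1)) = (3/20)·log₂((3/20)/(1/5)) = -0.06226
  P(2)·log₂(P(2)/Q(2)) = (1/10)·log₂((1/10)/(1/5)) = -0.10000
  P(3)·log₂(P(3)/Q(3)) = (9/20)·log₂((9/20)/(1/5)) = 0.52647
  P(4)·log₂(P(4)/Q(4)) = (1/5)·log₂((1/5)/(1/5)) = 0.00000
  P(5)·log₂(P(5)/Q(5)) = (1/10)·log₂((1/10)/(1/5)) = -0.10000

D_KL(P||Q) = -0.06226 - 0.10000 + 0.52647 + 0.00000 - 0.10000 = 0.26421 ≈ 0.2642 bits

D_KL(Q||P) = Σ Q(x) log₂(Q(x)/P(x))

Computing term by term:
  Q(1)·log₂(Q(1)/P(1)) = (1/5)·log₂((1/5)/(3/20)) = 0.08301
  Q(2)·log₂(Q(2)/P(2)) = (1/5)·log₂((1/5)/(1/10)) = 0.20000
  Q(3)·log₂(Q(3)/P(3)) = (1/5)·log₂((1/5)/(9/20)) = -0.23399
  Q(4)·log₂(Q(4)/P(4)) = (1/5)·log₂((1/5)/(1/5)) = 0.00000
  Q(5)·log₂(Q(5)/P(5)) = (1/5)·log₂((1/5)/(1/10)) = 0.20000

D_KL(Q||P) = 0.08301 + 0.20000 - 0.23399 + 0.00000 + 0.20000 = 0.24902 ≈ 0.2490 bits

These are NOT equal (difference: 0.0152 bits). KL divergence is asymmetric: D_KL(P||Q) ≠ D_KL(Q||P) in general.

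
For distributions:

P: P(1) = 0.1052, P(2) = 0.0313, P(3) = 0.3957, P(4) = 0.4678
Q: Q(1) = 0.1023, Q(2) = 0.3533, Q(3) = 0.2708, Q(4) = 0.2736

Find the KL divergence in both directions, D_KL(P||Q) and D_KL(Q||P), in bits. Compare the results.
D_KL(P||Q) = 0.4733 bits, D_KL(Q||P) = 0.8713 bits. D_KL(Q||P) is larger than D_KL(P||Q) by 0.3980 bits; the two directions differ.

D_KL(P||Q) = Σ P(x) log₂(P(x)/Q(x))

Computing term by term:
  P(1)·log₂(P(1)/Q(1)) = 0.1052·log₂(0.1052/0.1023) = 0.00424
  P(2)·log₂(P(2)/Q(2)) = 0.0313·log₂(0.0313/0.3533) = -0.10945
  P(3)·log₂(P(3)/Q(3)) = 0.3957·log₂(0.3957/0.2708) = 0.21652
  P(4)·log₂(P(4)/Q(4)) = 0.4678·log₂(0.4678/0.2736) = 0.36199

D_KL(P||Q) = 0.00424 - 0.10945 + 0.21652 + 0.36199 = 0.47330 ≈ 0.4733 bits

D_KL(Q||P) = Σ Q(x) log₂(Q(x)/P(x))

Computing term by term:
  Q(1)·log₂(Q(1)/P(1)) = 0.1023·log₂(0.1023/0.1052) = -0.00413
  Q(2)·log₂(Q(2)/P(2)) = 0.3533·log₂(0.3533/0.0313) = 1.23537
  Q(3)·log₂(Q(3)/P(3)) = 0.2708·log₂(0.2708/0.3957) = -0.14818
  Q(4)·log₂(Q(4)/P(4)) = 0.2736·log₂(0.2736/0.4678) = -0.21172

D_KL(Q||P) = -0.00413 + 1.23537 - 0.14818 - 0.21172 = 0.87134 ≈ 0.8713 bits

These are NOT equal (difference: 0.3980 bits). KL divergence is asymmetric: D_KL(P||Q) ≠ D_KL(Q||P) in general.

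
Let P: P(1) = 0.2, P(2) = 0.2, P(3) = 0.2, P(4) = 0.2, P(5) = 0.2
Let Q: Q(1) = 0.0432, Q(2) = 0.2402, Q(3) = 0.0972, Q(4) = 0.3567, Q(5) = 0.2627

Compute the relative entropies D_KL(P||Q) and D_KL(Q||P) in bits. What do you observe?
D_KL(P||Q) = 0.3519 bits, D_KL(Q||P) = 0.2679 bits. The two directions give different values (D_KL(P||Q) exceeds D_KL(Q||P) by 0.0840 bits): KL divergence is asymmetric.

D_KL(P||Q) = Σ P(x) log₂(P(x)/Q(x))

Computing term by term:
  P(1)·log₂(P(1)/Q(1)) = 0.2·log₂(0.2/0.0432) = 0.44218
  P(2)·log₂(P(2)/Q(2)) = 0.2·log₂(0.2/0.2402) = -0.05285
  P(3)·log₂(P(3)/Q(3)) = 0.2·log₂(0.2/0.0972) = 0.20819
  P(4)·log₂(P(4)/Q(4)) = 0.2·log₂(0.2/0.3567) = -0.16694
  P(5)·log₂(P(5)/Q(5)) = 0.2·log₂(0.2/0.2627) = -0.07868

D_KL(P||Q) = 0.44218 - 0.05285 + 0.20819 - 0.16694 - 0.07868 = 0.35190 ≈ 0.3519 bits

D_KL(Q||P) = Σ Q(x) log₂(Q(x)/P(x))

Computing term by term:
  Q(1)·log₂(Q(1)/P(1)) = 0.0432·log₂(0.0432/0.2) = -0.09551
  Q(2)·log₂(Q(2)/P(2)) = 0.2402·log₂(0.2402/0.2) = 0.06347
  Q(3)·log₂(Q(3)/P(3)) = 0.0972·log₂(0.0972/0.2) = -0.10118
  Q(4)·log₂(Q(4)/P(4)) = 0.3567·log₂(0.3567/0.2) = 0.29774
  Q(5)·log₂(Q(5)/P(5)) = 0.2627·log₂(0.2627/0.2) = 0.10335

D_KL(Q||P) = -0.09551 + 0.06347 - 0.10118 + 0.29774 + 0.10335 = 0.26787 ≈ 0.2679 bits

These are NOT equal (difference: 0.0840 bits). KL divergence is asymmetric: D_KL(P||Q) ≠ D_KL(Q||P) in general.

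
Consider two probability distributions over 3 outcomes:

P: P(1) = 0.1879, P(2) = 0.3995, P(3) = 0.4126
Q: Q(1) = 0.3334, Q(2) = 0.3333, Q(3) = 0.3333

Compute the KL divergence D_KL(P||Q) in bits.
0.0760 bits

D_KL(P||Q) = Σ P(x) log₂(P(x)/Q(x))

Computing term by term:
  P(1)·log₂(P(1)/Q(1)) = 0.1879·log₂(0.1879/0.3334) = -0.15545
  P(2)·log₂(P(2)/Q(2)) = 0.3995·log₂(0.3995/0.3333) = 0.10442
  P(3)·log₂(P(3)/Q(3)) = 0.4126·log₂(0.4126/0.3333) = 0.12705

D_KL(P||Q) = -0.15545 + 0.10442 + 0.12705 = 0.07602 ≈ 0.0760 bits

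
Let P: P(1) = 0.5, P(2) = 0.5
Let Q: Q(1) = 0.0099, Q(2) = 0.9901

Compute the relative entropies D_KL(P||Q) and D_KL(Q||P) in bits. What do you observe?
D_KL(P||Q) = 2.3364 bits, D_KL(Q||P) = 0.9199 bits. The two directions give different values (D_KL(P||Q) exceeds D_KL(Q||P) by 1.4165 bits): KL divergence is asymmetric.

D_KL(P||Q) = Σ P(x) log₂(P(x)/Q(x))

Computing term by term:
  P(1)·log₂(P(1)/Q(1)) = 0.5·log₂(0.5/0.0099) = 2.82918
  P(2)·log₂(P(2)/Q(2)) = 0.5·log₂(0.5/0.9901) = -0.49282

D_KL(P||Q) = 2.82918 - 0.49282 = 2.33636 ≈ 2.3364 bits

D_KL(Q||P) = Σ Q(x) log₂(Q(x)/P(x))

Computing term by term:
  Q(1)·log₂(Q(1)/P(1)) = 0.0099·log₂(0.0099/0.5) = -0.05602
  Q(2)·log₂(Q(2)/P(2)) = 0.9901·log₂(0.9901/0.5) = 0.97589

D_KL(Q||P) = -0.05602 + 0.97589 = 0.91987 ≈ 0.9199 bits

These are NOT equal (difference: 1.4165 bits). KL divergence is asymmetric: D_KL(P||Q) ≠ D_KL(Q||P) in general.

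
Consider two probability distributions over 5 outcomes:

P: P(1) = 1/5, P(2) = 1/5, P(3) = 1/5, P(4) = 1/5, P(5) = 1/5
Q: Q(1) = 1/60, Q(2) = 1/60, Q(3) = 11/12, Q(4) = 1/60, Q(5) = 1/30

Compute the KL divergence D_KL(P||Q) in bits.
2.2287 bits

D_KL(P||Q) = Σ P(x) log₂(P(x)/Q(x))

Computing term by term:
  P(1)·log₂(P(1)/Q(1)) = (1/5)·log₂((1/5)/(1/60)) = 0.71699
  P(2)·log₂(P(2)/Q(2)) = (1/5)·log₂((1/5)/(1/60)) = 0.71699
  P(3)·log₂(P(3)/Q(3)) = (1/5)·log₂((1/5)/(11/12)) = -0.43928
  P(4)·log₂(P(4)/Q(4)) = (1/5)·log₂((1/5)/(1/60)) = 0.71699
  P(5)·log₂(P(5)/Q(5)) = (1/5)·log₂((1/5)/(1/30)) = 0.51699

D_KL(P||Q) = 0.71699 + 0.71699 - 0.43928 + 0.71699 + 0.51699 = 2.22868 ≈ 2.2287 bits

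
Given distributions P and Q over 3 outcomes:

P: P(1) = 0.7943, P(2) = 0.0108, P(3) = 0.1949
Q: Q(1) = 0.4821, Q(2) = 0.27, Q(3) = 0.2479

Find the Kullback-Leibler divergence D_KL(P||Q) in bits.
0.4544 bits

D_KL(P||Q) = Σ P(x) log₂(P(x)/Q(x))

Computing term by term:
  P(1)·log₂(P(1)/Q(1)) = 0.7943·log₂(0.7943/0.4821) = 0.57218
  P(2)·log₂(P(2)/Q(2)) = 0.0108·log₂(0.0108/0.27) = -0.05015
  P(3)·log₂(P(3)/Q(3)) = 0.1949·log₂(0.1949/0.2479) = -0.06764

D_KL(P||Q) = 0.57218 - 0.05015 - 0.06764 = 0.45439 ≈ 0.4544 bits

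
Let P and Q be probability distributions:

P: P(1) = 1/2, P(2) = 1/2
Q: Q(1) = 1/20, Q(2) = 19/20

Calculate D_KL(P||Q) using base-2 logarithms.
1.1980 bits

D_KL(P||Q) = Σ P(x) log₂(P(x)/Q(x))

Computing term by term:
  P(1)·log₂(P(1)/Q(1)) = (1/2)·log₂((1/2)/(1/20)) = 1.66096
  P(2)·log₂(P(2)/Q(2)) = (1/2)·log₂((1/2)/(19/20)) = -0.46300

D_KL(P||Q) = 1.66096 - 0.46300 = 1.19796 ≈ 1.1980 bits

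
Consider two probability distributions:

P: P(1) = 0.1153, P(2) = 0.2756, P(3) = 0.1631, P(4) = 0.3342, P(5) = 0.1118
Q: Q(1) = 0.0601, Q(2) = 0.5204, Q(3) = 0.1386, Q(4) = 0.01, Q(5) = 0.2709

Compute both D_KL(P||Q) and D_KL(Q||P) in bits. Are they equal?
D_KL(P||Q) = 1.4431 bits, D_KL(Q||P) = 0.6835 bits. No, they are not equal.

D_KL(P||Q) = Σ P(x) log₂(P(x)/Q(x))

Computing term by term:
  P(1)·log₂(P(1)/Q(1)) = 0.1153·log₂(0.1153/0.0601) = 0.10838
  P(2)·log₂(P(2)/Q(2)) = 0.2756·log₂(0.2756/0.5204) = -0.25274
  P(3)·log₂(P(3)/Q(3)) = 0.1631·log₂(0.1631/0.1386) = 0.03830
  P(4)·log₂(P(4)/Q(4)) = 0.3342·log₂(0.3342/0.01) = 1.69193
  P(5)·log₂(P(5)/Q(5)) = 0.1118·log₂(0.1118/0.2709) = -0.14275

D_KL(P||Q) = 0.10838 - 0.25274 + 0.03830 + 1.69193 - 0.14275 = 1.44312 ≈ 1.4431 bits

D_KL(Q||P) = Σ Q(x) log₂(Q(x)/P(x))

Computing term by term:
  Q(1)·log₂(Q(1)/P(1)) = 0.0601·log₂(0.0601/0.1153) = -0.05649
  Q(2)·log₂(Q(2)/P(2)) = 0.5204·log₂(0.5204/0.2756) = 0.47723
  Q(3)·log₂(Q(3)/P(3)) = 0.1386·log₂(0.1386/0.1631) = -0.03255
  Q(4)·log₂(Q(4)/P(4)) = 0.01·log₂(0.01/0.3342) = -0.05063
  Q(5)·log₂(Q(5)/P(5)) = 0.2709·log₂(0.2709/0.1118) = 0.34590

D_KL(Q||P) = -0.05649 + 0.47723 - 0.03255 - 0.05063 + 0.34590 = 0.68346 ≈ 0.6835 bits

These are NOT equal (difference: 0.7596 bits). KL divergence is asymmetric: D_KL(P||Q) ≠ D_KL(Q||P) in general.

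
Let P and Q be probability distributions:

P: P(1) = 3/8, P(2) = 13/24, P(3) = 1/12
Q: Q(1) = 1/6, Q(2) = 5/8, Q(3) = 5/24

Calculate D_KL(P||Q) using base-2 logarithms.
0.2167 bits

D_KL(P||Q) = Σ P(x) log₂(P(x)/Q(x))

Computing term by term:
  P(1)·log₂(P(1)/Q(1)) = (3/8)·log₂((3/8)/(1/6)) = 0.43872
  P(2)·log₂(P(2)/Q(2)) = (13/24)·log₂((13/24)/(5/8)) = -0.11183
  P(3)·log₂(P(3)/Q(3)) = (1/12)·log₂((1/12)/(5/24)) = -0.11016

D_KL(P||Q) = 0.43872 - 0.11183 - 0.11016 = 0.21673 ≈ 0.2167 bits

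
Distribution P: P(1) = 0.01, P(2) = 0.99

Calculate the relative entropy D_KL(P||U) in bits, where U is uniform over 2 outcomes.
0.9192 bits

U(i) = 1/2 for all i

D_KL(P||U) = Σ P(x) log₂(P(x) / (1/2))
           = Σ P(x) log₂(P(x)) + log₂(2)
           = log₂(2) - H(P)

H(P) = -Σ P(x) log₂(P(x)):
  -P(1)·log₂(P(1)) = -(0.01)·log₂(0.01) = 0.06644
  -P(2)·log₂(P(2)) = -(0.99)·log₂(0.99) = 0.01435
H(P) = 0.06644 + 0.01435 = 0.08079 bits

log₂(2) = 1.00000 bits

D_KL(P||U) = 1.00000 - 0.08079 = 0.91921 ≈ 0.9192 bits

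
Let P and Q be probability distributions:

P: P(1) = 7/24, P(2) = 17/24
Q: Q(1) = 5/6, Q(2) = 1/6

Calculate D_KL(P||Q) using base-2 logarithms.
1.0369 bits

D_KL(P||Q) = Σ P(x) log₂(P(x)/Q(x))

Computing term by term:
  P(1)·log₂(P(1)/Q(1)) = (7/24)·log₂((7/24)/(5/6)) = -0.44175
  P(2)·log₂(P(2)/Q(2)) = (17/24)·log₂((17/24)/(1/6)) = 1.47862

D_KL(P||Q) = -0.44175 + 1.47862 = 1.03687 ≈ 1.0369 bits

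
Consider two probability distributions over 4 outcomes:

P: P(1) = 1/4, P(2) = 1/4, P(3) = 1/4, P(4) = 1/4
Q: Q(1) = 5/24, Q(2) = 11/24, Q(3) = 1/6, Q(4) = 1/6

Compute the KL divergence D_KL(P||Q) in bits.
0.1396 bits

D_KL(P||Q) = Σ P(x) log₂(P(x)/Q(x))

Computing term by term:
  P(1)·log₂(P(1)/Q(1)) = (1/4)·log₂((1/4)/(5/24)) = 0.06576
  P(2)·log₂(P(2)/Q(2)) = (1/4)·log₂((1/4)/(11/24)) = -0.21862
  P(3)·log₂(P(3)/Q(3)) = (1/4)·log₂((1/4)/(1/6)) = 0.14624
  P(4)·log₂(P(4)/Q(4)) = (1/4)·log₂((1/4)/(1/6)) = 0.14624

D_KL(P||Q) = 0.06576 - 0.21862 + 0.14624 + 0.14624 = 0.13962 ≈ 0.1396 bits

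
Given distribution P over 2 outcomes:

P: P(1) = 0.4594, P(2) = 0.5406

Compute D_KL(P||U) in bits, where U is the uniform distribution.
0.0048 bits

U(i) = 1/2 for all i

D_KL(P||U) = Σ P(x) log₂(P(x) / (1/2))
           = Σ P(x) log₂(P(x)) + log₂(2)
           = log₂(2) - H(P)

H(P) = -Σ P(x) log₂(P(x)):
  -P(1)·log₂(P(1)) = -(0.4594)·log₂(0.4594) = 0.51553
  -P(2)·log₂(P(2)) = -(0.5406)·log₂(0.5406) = 0.47971
H(P) = 0.51553 + 0.47971 = 0.99524 bits

log₂(2) = 1.00000 bits

D_KL(P||U) = 1.00000 - 0.99524 = 0.00476 ≈ 0.0048 bits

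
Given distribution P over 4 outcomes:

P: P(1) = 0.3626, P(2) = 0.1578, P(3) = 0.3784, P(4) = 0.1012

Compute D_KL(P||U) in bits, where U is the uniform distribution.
0.1840 bits

U(i) = 1/4 for all i

D_KL(P||U) = Σ P(x) log₂(P(x) / (1/4))
           = Σ P(x) log₂(P(x)) + log₂(4)
           = log₂(4) - H(P)

H(P) = -Σ P(x) log₂(P(x)):
  -P(1)·log₂(P(1)) = -(0.3626)·log₂(0.3626) = 0.53068
  -P(2)·log₂(P(2)) = -(0.1578)·log₂(0.1578) = 0.42035
  -P(3)·log₂(P(3)) = -(0.3784)·log₂(0.3784) = 0.53052
  -P(4)·log₂(P(4)) = -(0.1012)·log₂(0.1012) = 0.33444
H(P) = 0.53068 + 0.42035 + 0.53052 + 0.33444 = 1.81599 bits

log₂(4) = 2.00000 bits

D_KL(P||U) = 2.00000 - 1.81599 = 0.18401 ≈ 0.1840 bits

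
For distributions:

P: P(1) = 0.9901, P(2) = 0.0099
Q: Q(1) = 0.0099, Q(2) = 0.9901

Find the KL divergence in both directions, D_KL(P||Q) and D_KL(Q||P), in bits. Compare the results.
D_KL(P||Q) = 6.5125 bits, D_KL(Q||P) = 6.5125 bits. The two directions give exactly the same value for this pair.

D_KL(P||Q) = Σ P(x) log₂(P(x)/Q(x))

Computing term by term:
  P(1)·log₂(P(1)/Q(1)) = 0.9901·log₂(0.9901/0.0099) = 6.57823
  P(2)·log₂(P(2)/Q(2)) = 0.0099·log₂(0.0099/0.9901) = -0.06578

D_KL(P||Q) = 6.57823 - 0.06578 = 6.51245 ≈ 6.5125 bits

D_KL(Q||P) = Σ Q(x) log₂(Q(x)/P(x))

Computing term by term:
  Q(1)·log₂(Q(1)/P(1)) = 0.0099·log₂(0.0099/0.9901) = -0.06578
  Q(2)·log₂(Q(2)/P(2)) = 0.9901·log₂(0.9901/0.0099) = 6.57823

D_KL(Q||P) = -0.06578 + 6.57823 = 6.51245 ≈ 6.5125 bits

These ARE equal here. Q is P with outcomes relabeled (Q(1) = P(2), Q(2) = P(1)) by a relabeling that is its own inverse, so the two sums contain exactly the same terms in a different order. This is a special case — KL divergence is not symmetric in general: D_KL(P||Q) ≠ D_KL(Q||P) for most P, Q.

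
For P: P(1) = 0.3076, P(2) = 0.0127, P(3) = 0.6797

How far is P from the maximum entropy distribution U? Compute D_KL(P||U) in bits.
0.6032 bits

U(i) = 1/3 for all i

D_KL(P||U) = Σ P(x) log₂(P(x) / (1/3))
           = Σ P(x) log₂(P(x)) + log₂(3)
           = log₂(3) - H(P)

H(P) = -Σ P(x) log₂(P(x)):
  -P(1)·log₂(P(1)) = -(0.3076)·log₂(0.3076) = 0.52319
  -P(2)·log₂(P(2)) = -(0.0127)·log₂(0.0127) = 0.08000
  -P(3)·log₂(P(3)) = -(0.6797)·log₂(0.6797) = 0.37861
H(P) = 0.52319 + 0.08000 + 0.37861 = 0.98180 bits

log₂(3) = 1.58496 bits

D_KL(P||U) = 1.58496 - 0.98180 = 0.60316 ≈ 0.6032 bits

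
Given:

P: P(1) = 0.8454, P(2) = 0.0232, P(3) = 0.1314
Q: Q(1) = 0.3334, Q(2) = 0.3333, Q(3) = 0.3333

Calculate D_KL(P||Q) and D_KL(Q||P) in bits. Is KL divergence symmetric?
D_KL(P||Q) = 0.8692 bits, D_KL(Q||P) = 1.2814 bits. No, KL divergence is not symmetric.

D_KL(P||Q) = Σ P(x) log₂(P(x)/Q(x))

Computing term by term:
  P(1)·log₂(P(1)/Q(1)) = 0.8454·log₂(0.8454/0.3334) = 1.13485
  P(2)·log₂(P(2)/Q(2)) = 0.0232·log₂(0.0232/0.3333) = -0.08920
  P(3)·log₂(P(3)/Q(3)) = 0.1314·log₂(0.1314/0.3333) = -0.17645

D_KL(P||Q) = 1.13485 - 0.08920 - 0.17645 = 0.86920 ≈ 0.8692 bits

D_KL(Q||P) = Σ Q(x) log₂(Q(x)/P(x))

Computing term by term:
  Q(1)·log₂(Q(1)/P(1)) = 0.3334·log₂(0.3334/0.8454) = -0.44755
  Q(2)·log₂(Q(2)/P(2)) = 0.3333·log₂(0.3333/0.0232) = 1.28141
  Q(3)·log₂(Q(3)/P(3)) = 0.3333·log₂(0.3333/0.1314) = 0.44757

D_KL(Q||P) = -0.44755 + 1.28141 + 0.44757 = 1.28143 ≈ 1.2814 bits

These are NOT equal (difference: 0.4122 bits). KL divergence is asymmetric: D_KL(P||Q) ≠ D_KL(Q||P) in general.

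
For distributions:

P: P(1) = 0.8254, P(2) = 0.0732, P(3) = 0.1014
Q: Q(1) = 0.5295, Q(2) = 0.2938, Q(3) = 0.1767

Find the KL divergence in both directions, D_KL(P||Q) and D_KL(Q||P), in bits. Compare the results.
D_KL(P||Q) = 0.3006 bits, D_KL(Q||P) = 0.3915 bits. D_KL(Q||P) is larger than D_KL(P||Q) by 0.0909 bits; the two directions differ.

D_KL(P||Q) = Σ P(x) log₂(P(x)/Q(x))

Computing term by term:
  P(1)·log₂(P(1)/Q(1)) = 0.8254·log₂(0.8254/0.5295) = 0.52864
  P(2)·log₂(P(2)/Q(2)) = 0.0732·log₂(0.0732/0.2938) = -0.14676
  P(3)·log₂(P(3)/Q(3)) = 0.1014·log₂(0.1014/0.1767) = -0.08125

D_KL(P||Q) = 0.52864 - 0.14676 - 0.08125 = 0.30063 ≈ 0.3006 bits

D_KL(Q||P) = Σ Q(x) log₂(Q(x)/P(x))

Computing term by term:
  Q(1)·log₂(Q(1)/P(1)) = 0.5295·log₂(0.5295/0.8254) = -0.33913
  Q(2)·log₂(Q(2)/P(2)) = 0.2938·log₂(0.2938/0.0732) = 0.58905
  Q(3)·log₂(Q(3)/P(3)) = 0.1767·log₂(0.1767/0.1014) = 0.14158

D_KL(Q||P) = -0.33913 + 0.58905 + 0.14158 = 0.39150 ≈ 0.3915 bits

These are NOT equal (difference: 0.0909 bits). KL divergence is asymmetric: D_KL(P||Q) ≠ D_KL(Q||P) in general.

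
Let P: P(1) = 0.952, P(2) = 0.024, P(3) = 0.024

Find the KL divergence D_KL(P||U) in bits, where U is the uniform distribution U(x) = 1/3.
1.2591 bits

U(i) = 1/3 for all i

D_KL(P||U) = Σ P(x) log₂(P(x) / (1/3))
           = Σ P(x) log₂(P(x)) + log₂(3)
           = log₂(3) - H(P)

H(P) = -Σ P(x) log₂(P(x)):
  -P(1)·log₂(P(1)) = -(0.952)·log₂(0.952) = 0.06756
  -P(2)·log₂(P(2)) = -(0.024)·log₂(0.024) = 0.12914
  -P(3)·log₂(P(3)) = -(0.024)·log₂(0.024) = 0.12914
H(P) = 0.06756 + 0.12914 + 0.12914 = 0.32584 bits

log₂(3) = 1.58496 bits

D_KL(P||U) = 1.58496 - 0.32584 = 1.25912 ≈ 1.2591 bits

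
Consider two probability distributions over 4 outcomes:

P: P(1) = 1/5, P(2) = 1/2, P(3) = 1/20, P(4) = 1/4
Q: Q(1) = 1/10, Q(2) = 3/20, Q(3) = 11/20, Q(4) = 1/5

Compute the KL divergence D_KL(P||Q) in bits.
0.9760 bits

D_KL(P||Q) = Σ P(x) log₂(P(x)/Q(x))

Computing term by term:
  P(1)·log₂(P(1)/Q(1)) = (1/5)·log₂((1/5)/(1/10)) = 0.20000
  P(2)·log₂(P(2)/Q(2)) = (1/2)·log₂((1/2)/(3/20)) = 0.86848
  P(3)·log₂(P(3)/Q(3)) = (1/20)·log₂((1/20)/(11/20)) = -0.17297
  P(4)·log₂(P(4)/Q(4)) = (1/4)·log₂((1/4)/(1/5)) = 0.08048

D_KL(P||Q) = 0.20000 + 0.86848 - 0.17297 + 0.08048 = 0.97599 ≈ 0.9760 bits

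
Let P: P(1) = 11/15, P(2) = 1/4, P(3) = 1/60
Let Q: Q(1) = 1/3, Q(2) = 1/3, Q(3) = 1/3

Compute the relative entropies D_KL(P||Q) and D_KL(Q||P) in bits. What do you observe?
D_KL(P||Q) = 0.6584 bits, D_KL(Q||P) = 1.1998 bits. The two directions give different values (D_KL(Q||P) exceeds D_KL(P||Q) by 0.5414 bits): KL divergence is asymmetric.

D_KL(P||Q) = Σ P(x) log₂(P(x)/Q(x))

Computing term by term:
  P(1)·log₂(P(1)/Q(1)) = (11/15)·log₂((11/15)/(1/3)) = 0.83417
  P(2)·log₂(P(2)/Q(2)) = (1/4)·log₂((1/4)/(1/3)) = -0.10376
  P(3)·log₂(P(3)/Q(3)) = (1/60)·log₂((1/60)/(1/3)) = -0.07203

D_KL(P||Q) = 0.83417 - 0.10376 - 0.07203 = 0.65838 ≈ 0.6584 bits

D_KL(Q||P) = Σ Q(x) log₂(Q(x)/P(x))

Computing term by term:
  Q(1)·log₂(Q(1)/P(1)) = (1/3)·log₂((1/3)/(11/15)) = -0.37917
  Q(2)·log₂(Q(2)/P(2)) = (1/3)·log₂((1/3)/(1/4)) = 0.13835
  Q(3)·log₂(Q(3)/P(3)) = (1/3)·log₂((1/3)/(1/60)) = 1.44064

D_KL(Q||P) = -0.37917 + 0.13835 + 1.44064 = 1.19982 ≈ 1.1998 bits

These are NOT equal (difference: 0.5414 bits). KL divergence is asymmetric: D_KL(P||Q) ≠ D_KL(Q||P) in general.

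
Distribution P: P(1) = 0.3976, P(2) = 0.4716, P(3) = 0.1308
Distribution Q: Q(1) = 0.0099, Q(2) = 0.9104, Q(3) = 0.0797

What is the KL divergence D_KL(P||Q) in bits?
1.7643 bits

D_KL(P||Q) = Σ P(x) log₂(P(x)/Q(x))

Computing term by term:
  P(1)·log₂(P(1)/Q(1)) = 0.3976·log₂(0.3976/0.0099) = 2.11831
  P(2)·log₂(P(2)/Q(2)) = 0.4716·log₂(0.4716/0.9104) = -0.44752
  P(3)·log₂(P(3)/Q(3)) = 0.1308·log₂(0.1308/0.0797) = 0.09348

D_KL(P||Q) = 2.11831 - 0.44752 + 0.09348 = 1.76427 ≈ 1.7643 bits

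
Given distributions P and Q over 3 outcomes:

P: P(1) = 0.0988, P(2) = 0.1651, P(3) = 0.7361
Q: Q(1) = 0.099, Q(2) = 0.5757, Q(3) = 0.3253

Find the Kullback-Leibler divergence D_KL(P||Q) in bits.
0.5694 bits

D_KL(P||Q) = Σ P(x) log₂(P(x)/Q(x))

Computing term by term:
  P(1)·log₂(P(1)/Q(1)) = 0.0988·log₂(0.0988/0.099) = -0.00029
  P(2)·log₂(P(2)/Q(2)) = 0.1651·log₂(0.1651/0.5757) = -0.29751
  P(3)·log₂(P(3)/Q(3)) = 0.7361·log₂(0.7361/0.3253) = 0.86722

D_KL(P||Q) = -0.00029 - 0.29751 + 0.86722 = 0.56942 ≈ 0.5694 bits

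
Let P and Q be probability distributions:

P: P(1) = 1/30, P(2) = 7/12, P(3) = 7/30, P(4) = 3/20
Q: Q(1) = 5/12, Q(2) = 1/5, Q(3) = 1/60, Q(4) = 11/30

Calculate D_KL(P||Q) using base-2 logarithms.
1.4743 bits

D_KL(P||Q) = Σ P(x) log₂(P(x)/Q(x))

Computing term by term:
  P(1)·log₂(P(1)/Q(1)) = (1/30)·log₂((1/30)/(5/12)) = -0.12146
  P(2)·log₂(P(2)/Q(2)) = (7/12)·log₂((7/12)/(1/5)) = 0.90085
  P(3)·log₂(P(3)/Q(3)) = (7/30)·log₂((7/30)/(1/60)) = 0.88838
  P(4)·log₂(P(4)/Q(4)) = (3/20)·log₂((3/20)/(11/30)) = -0.19343

D_KL(P||Q) = -0.12146 + 0.90085 + 0.88838 - 0.19343 = 1.47434 ≈ 1.4743 bits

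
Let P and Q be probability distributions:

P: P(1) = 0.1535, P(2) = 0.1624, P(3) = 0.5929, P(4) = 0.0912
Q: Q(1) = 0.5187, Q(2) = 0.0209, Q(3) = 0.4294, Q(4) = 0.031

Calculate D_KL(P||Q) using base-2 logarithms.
0.6287 bits

D_KL(P||Q) = Σ P(x) log₂(P(x)/Q(x))

Computing term by term:
  P(1)·log₂(P(1)/Q(1)) = 0.1535·log₂(0.1535/0.5187) = -0.26965
  P(2)·log₂(P(2)/Q(2)) = 0.1624·log₂(0.1624/0.0209) = 0.48038
  P(3)·log₂(P(3)/Q(3)) = 0.5929·log₂(0.5929/0.4294) = 0.27598
  P(4)·log₂(P(4)/Q(4)) = 0.0912·log₂(0.0912/0.031) = 0.14198

D_KL(P||Q) = -0.26965 + 0.48038 + 0.27598 + 0.14198 = 0.62869 ≈ 0.6287 bits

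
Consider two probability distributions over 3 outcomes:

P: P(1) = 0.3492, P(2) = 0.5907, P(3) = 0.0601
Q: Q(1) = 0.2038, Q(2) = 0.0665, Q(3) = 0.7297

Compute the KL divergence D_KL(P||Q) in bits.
1.9161 bits

D_KL(P||Q) = Σ P(x) log₂(P(x)/Q(x))

Computing term by term:
  P(1)·log₂(P(1)/Q(1)) = 0.3492·log₂(0.3492/0.2038) = 0.27129
  P(2)·log₂(P(2)/Q(2)) = 0.5907·log₂(0.5907/0.0665) = 1.86130
  P(3)·log₂(P(3)/Q(3)) = 0.0601·log₂(0.0601/0.7297) = -0.21647

D_KL(P||Q) = 0.27129 + 1.86130 - 0.21647 = 1.91612 ≈ 1.9161 bits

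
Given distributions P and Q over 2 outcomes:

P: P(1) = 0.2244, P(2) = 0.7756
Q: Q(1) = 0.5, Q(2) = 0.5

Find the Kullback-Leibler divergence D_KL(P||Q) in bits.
0.2319 bits

D_KL(P||Q) = Σ P(x) log₂(P(x)/Q(x))

Computing term by term:
  P(1)·log₂(P(1)/Q(1)) = 0.2244·log₂(0.2244/0.5) = -0.25937
  P(2)·log₂(P(2)/Q(2)) = 0.7756·log₂(0.7756/0.5) = 0.49125

D_KL(P||Q) = -0.25937 + 0.49125 = 0.23188 ≈ 0.2319 bits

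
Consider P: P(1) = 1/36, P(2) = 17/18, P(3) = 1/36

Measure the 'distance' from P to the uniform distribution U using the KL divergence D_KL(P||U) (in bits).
1.2199 bits

U(i) = 1/3 for all i

D_KL(P||U) = Σ P(x) log₂(P(x) / (1/3))
           = Σ P(x) log₂(P(x)) + log₂(3)
           = log₂(3) - H(P)

H(P) = -Σ P(x) log₂(P(x)):
  -P(1)·log₂(P(1)) = -(1/36)·log₂(1/36) = 0.14361
  -P(2)·log₂(P(2)) = -(17/18)·log₂(17/18) = 0.07788
  -P(3)·log₂(P(3)) = -(1/36)·log₂(1/36) = 0.14361
H(P) = 0.14361 + 0.07788 + 0.14361 = 0.36510 bits

log₂(3) = 1.58496 bits

D_KL(P||U) = 1.58496 - 0.36510 = 1.21986 ≈ 1.2199 bits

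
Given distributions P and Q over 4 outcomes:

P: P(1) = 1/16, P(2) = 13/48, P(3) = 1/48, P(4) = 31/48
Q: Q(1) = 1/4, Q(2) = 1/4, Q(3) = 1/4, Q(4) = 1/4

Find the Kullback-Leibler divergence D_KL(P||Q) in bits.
0.7159 bits

D_KL(P||Q) = Σ P(x) log₂(P(x)/Q(x))

Computing term by term:
  P(1)·log₂(P(1)/Q(1)) = (1/16)·log₂((1/16)/(1/4)) = -0.12500
  P(2)·log₂(P(2)/Q(2)) = (13/48)·log₂((13/48)/(1/4)) = 0.03128
  P(3)·log₂(P(3)/Q(3)) = (1/48)·log₂((1/48)/(1/4)) = -0.07469
  P(4)·log₂(P(4)/Q(4)) = (31/48)·log₂((31/48)/(1/4)) = 0.88430

D_KL(P||Q) = -0.12500 + 0.03128 - 0.07469 + 0.88430 = 0.71589 ≈ 0.7159 bits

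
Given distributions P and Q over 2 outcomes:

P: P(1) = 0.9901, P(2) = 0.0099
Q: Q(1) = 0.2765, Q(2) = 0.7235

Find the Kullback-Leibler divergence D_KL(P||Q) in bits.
1.7608 bits

D_KL(P||Q) = Σ P(x) log₂(P(x)/Q(x))

Computing term by term:
  P(1)·log₂(P(1)/Q(1)) = 0.9901·log₂(0.9901/0.2765) = 1.82208
  P(2)·log₂(P(2)/Q(2)) = 0.0099·log₂(0.0099/0.7235) = -0.06130

D_KL(P||Q) = 1.82208 - 0.06130 = 1.76078 ≈ 1.7608 bits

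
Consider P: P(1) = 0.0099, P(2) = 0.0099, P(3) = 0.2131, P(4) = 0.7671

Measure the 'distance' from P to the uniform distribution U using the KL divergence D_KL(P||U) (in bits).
1.0994 bits

U(i) = 1/4 for all i

D_KL(P||U) = Σ P(x) log₂(P(x) / (1/4))
           = Σ P(x) log₂(P(x)) + log₂(4)
           = log₂(4) - H(P)

H(P) = -Σ P(x) log₂(P(x)):
  -P(1)·log₂(P(1)) = -(0.0099)·log₂(0.0099) = 0.06592
  -P(2)·log₂(P(2)) = -(0.0099)·log₂(0.0099) = 0.06592
  -P(3)·log₂(P(3)) = -(0.2131)·log₂(0.2131) = 0.47530
  -P(4)·log₂(P(4)) = -(0.7671)·log₂(0.7671) = 0.29343
H(P) = 0.06592 + 0.06592 + 0.47530 + 0.29343 = 0.90057 bits

log₂(4) = 2.00000 bits

D_KL(P||U) = 2.00000 - 0.90057 = 1.09943 ≈ 1.0994 bits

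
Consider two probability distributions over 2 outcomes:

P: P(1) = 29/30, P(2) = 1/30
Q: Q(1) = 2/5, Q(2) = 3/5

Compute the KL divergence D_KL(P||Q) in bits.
1.0916 bits

D_KL(P||Q) = Σ P(x) log₂(P(x)/Q(x))

Computing term by term:
  P(1)·log₂(P(1)/Q(1)) = (29/30)·log₂((29/30)/(2/5)) = 1.23058
  P(2)·log₂(P(2)/Q(2)) = (1/30)·log₂((1/30)/(3/5)) = -0.13900

D_KL(P||Q) = 1.23058 - 0.13900 = 1.09158 ≈ 1.0916 bits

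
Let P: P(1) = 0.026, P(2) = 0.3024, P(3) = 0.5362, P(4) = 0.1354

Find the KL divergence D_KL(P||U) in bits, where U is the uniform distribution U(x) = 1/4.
0.4686 bits

U(i) = 1/4 for all i

D_KL(P||U) = Σ P(x) log₂(P(x) / (1/4))
           = Σ P(x) log₂(P(x)) + log₂(4)
           = log₂(4) - H(P)

H(P) = -Σ P(x) log₂(P(x)):
  -P(1)·log₂(P(1)) = -(0.026)·log₂(0.026) = 0.13690
  -P(2)·log₂(P(2)) = -(0.3024)·log₂(0.3024) = 0.52178
  -P(3)·log₂(P(3)) = -(0.5362)·log₂(0.5362) = 0.48213
  -P(4)·log₂(P(4)) = -(0.1354)·log₂(0.1354) = 0.39059
H(P) = 0.13690 + 0.52178 + 0.48213 + 0.39059 = 1.53140 bits

log₂(4) = 2.00000 bits

D_KL(P||U) = 2.00000 - 1.53140 = 0.46860 ≈ 0.4686 bits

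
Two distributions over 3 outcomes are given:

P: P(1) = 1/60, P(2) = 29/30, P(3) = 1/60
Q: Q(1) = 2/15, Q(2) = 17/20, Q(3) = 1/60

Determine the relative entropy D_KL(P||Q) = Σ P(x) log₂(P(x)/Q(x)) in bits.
0.1294 bits

D_KL(P||Q) = Σ P(x) log₂(P(x)/Q(x))

Computing term by term:
  P(1)·log₂(P(1)/Q(1)) = (1/60)·log₂((1/60)/(2/15)) = -0.05000
  P(2)·log₂(P(2)/Q(2)) = (29/30)·log₂((29/30)/(17/20)) = 0.17937
  P(3)·log₂(P(3)/Q(3)) = (1/60)·log₂((1/60)/(1/60)) = 0.00000

D_KL(P||Q) = -0.05000 + 0.17937 + 0.00000 = 0.12937 ≈ 0.1294 bits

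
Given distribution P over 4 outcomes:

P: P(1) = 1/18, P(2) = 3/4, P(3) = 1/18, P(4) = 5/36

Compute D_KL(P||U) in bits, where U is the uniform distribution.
0.8298 bits

U(i) = 1/4 for all i

D_KL(P||U) = Σ P(x) log₂(P(x) / (1/4))
           = Σ P(x) log₂(P(x)) + log₂(4)
           = log₂(4) - H(P)

H(P) = -Σ P(x) log₂(P(x)):
  -P(1)·log₂(P(1)) = -(1/18)·log₂(1/18) = 0.23166
  -P(2)·log₂(P(2)) = -(3/4)·log₂(3/4) = 0.31128
  -P(3)·log₂(P(3)) = -(1/18)·log₂(1/18) = 0.23166
  -P(4)·log₂(P(4)) = -(5/36)·log₂(5/36) = 0.39556
H(P) = 0.23166 + 0.31128 + 0.23166 + 0.39556 = 1.17016 bits

log₂(4) = 2.00000 bits

D_KL(P||U) = 2.00000 - 1.17016 = 0.82984 ≈ 0.8298 bits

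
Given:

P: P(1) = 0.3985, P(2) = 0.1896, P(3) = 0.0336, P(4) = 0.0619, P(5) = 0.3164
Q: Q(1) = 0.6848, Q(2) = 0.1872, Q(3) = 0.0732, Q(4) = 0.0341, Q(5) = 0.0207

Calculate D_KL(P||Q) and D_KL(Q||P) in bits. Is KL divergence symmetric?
D_KL(P||Q) = 0.9524 bits, D_KL(Q||P) = 0.5029 bits. No, KL divergence is not symmetric.

D_KL(P||Q) = Σ P(x) log₂(P(x)/Q(x))

Computing term by term:
  P(1)·log₂(P(1)/Q(1)) = 0.3985·log₂(0.3985/0.6848) = -0.31127
  P(2)·log₂(P(2)/Q(2)) = 0.1896·log₂(0.1896/0.1872) = 0.00348
  P(3)·log₂(P(3)/Q(3)) = 0.0336·log₂(0.0336/0.0732) = -0.03775
  P(4)·log₂(P(4)/Q(4)) = 0.0619·log₂(0.0619/0.0341) = 0.05324
  P(5)·log₂(P(5)/Q(5)) = 0.3164·log₂(0.3164/0.0207) = 1.24473

D_KL(P||Q) = -0.31127 + 0.00348 - 0.03775 + 0.05324 + 1.24473 = 0.95243 ≈ 0.9524 bits

D_KL(Q||P) = Σ Q(x) log₂(Q(x)/P(x))

Computing term by term:
  Q(1)·log₂(Q(1)/P(1)) = 0.6848·log₂(0.6848/0.3985) = 0.53490
  Q(2)·log₂(Q(2)/P(2)) = 0.1872·log₂(0.1872/0.1896) = -0.00344
  Q(3)·log₂(Q(3)/P(3)) = 0.0732·log₂(0.0732/0.0336) = 0.08223
  Q(4)·log₂(Q(4)/P(4)) = 0.0341·log₂(0.0341/0.0619) = -0.02933
  Q(5)·log₂(Q(5)/P(5)) = 0.0207·log₂(0.0207/0.3164) = -0.08143

D_KL(Q||P) = 0.53490 - 0.00344 + 0.08223 - 0.02933 - 0.08143 = 0.50293 ≈ 0.5029 bits

These are NOT equal (difference: 0.4495 bits). KL divergence is asymmetric: D_KL(P||Q) ≠ D_KL(Q||P) in general.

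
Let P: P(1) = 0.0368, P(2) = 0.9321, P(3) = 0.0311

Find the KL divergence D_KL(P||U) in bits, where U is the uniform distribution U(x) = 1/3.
1.1594 bits

U(i) = 1/3 for all i

D_KL(P||U) = Σ P(x) log₂(P(x) / (1/3))
           = Σ P(x) log₂(P(x)) + log₂(3)
           = log₂(3) - H(P)

H(P) = -Σ P(x) log₂(P(x)):
  -P(1)·log₂(P(1)) = -(0.0368)·log₂(0.0368) = 0.17532
  -P(2)·log₂(P(2)) = -(0.9321)·log₂(0.9321) = 0.09456
  -P(3)·log₂(P(3)) = -(0.0311)·log₂(0.0311) = 0.15572
H(P) = 0.17532 + 0.09456 + 0.15572 = 0.42560 bits

log₂(3) = 1.58496 bits

D_KL(P||U) = 1.58496 - 0.42560 = 1.15936 ≈ 1.1594 bits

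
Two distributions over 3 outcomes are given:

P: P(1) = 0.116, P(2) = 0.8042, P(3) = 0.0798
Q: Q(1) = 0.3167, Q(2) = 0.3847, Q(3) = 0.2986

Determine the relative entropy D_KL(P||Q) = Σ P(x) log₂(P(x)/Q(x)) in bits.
0.5355 bits

D_KL(P||Q) = Σ P(x) log₂(P(x)/Q(x))

Computing term by term:
  P(1)·log₂(P(1)/Q(1)) = 0.116·log₂(0.116/0.3167) = -0.16808
  P(2)·log₂(P(2)/Q(2)) = 0.8042·log₂(0.8042/0.3847) = 0.85552
  P(3)·log₂(P(3)/Q(3)) = 0.0798·log₂(0.0798/0.2986) = -0.15192

D_KL(P||Q) = -0.16808 + 0.85552 - 0.15192 = 0.53552 ≈ 0.5355 bits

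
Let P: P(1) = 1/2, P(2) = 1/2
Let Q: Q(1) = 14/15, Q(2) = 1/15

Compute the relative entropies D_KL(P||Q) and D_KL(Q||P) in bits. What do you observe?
D_KL(P||Q) = 1.0032 bits, D_KL(Q||P) = 0.6466 bits. The two directions give different values (D_KL(P||Q) exceeds D_KL(Q||P) by 0.3566 bits): KL divergence is asymmetric.

D_KL(P||Q) = Σ P(x) log₂(P(x)/Q(x))

Computing term by term:
  P(1)·log₂(P(1)/Q(1)) = (1/2)·log₂((1/2)/(14/15)) = -0.45023
  P(2)·log₂(P(2)/Q(2)) = (1/2)·log₂((1/2)/(1/15)) = 1.45345

D_KL(P||Q) = -0.45023 + 1.45345 = 1.00322 ≈ 1.0032 bits

D_KL(Q||P) = Σ Q(x) log₂(Q(x)/P(x))

Computing term by term:
  Q(1)·log₂(Q(1)/P(1)) = (14/15)·log₂((14/15)/(1/2)) = 0.84043
  Q(2)·log₂(Q(2)/P(2)) = (1/15)·log₂((1/15)/(1/2)) = -0.19379

D_KL(Q||P) = 0.84043 - 0.19379 = 0.64664 ≈ 0.6466 bits

These are NOT equal (difference: 0.3566 bits). KL divergence is asymmetric: D_KL(P||Q) ≠ D_KL(Q||P) in general.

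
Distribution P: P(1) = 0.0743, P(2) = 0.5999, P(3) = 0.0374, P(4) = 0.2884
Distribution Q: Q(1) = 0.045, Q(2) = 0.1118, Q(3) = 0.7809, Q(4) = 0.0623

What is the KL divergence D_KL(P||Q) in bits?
1.9814 bits

D_KL(P||Q) = Σ P(x) log₂(P(x)/Q(x))

Computing term by term:
  P(1)·log₂(P(1)/Q(1)) = 0.0743·log₂(0.0743/0.045) = 0.05375
  P(2)·log₂(P(2)/Q(2)) = 0.5999·log₂(0.5999/0.1118) = 1.45404
  P(3)·log₂(P(3)/Q(3)) = 0.0374·log₂(0.0374/0.7809) = -0.16396
  P(4)·log₂(P(4)/Q(4)) = 0.2884·log₂(0.2884/0.0623) = 0.63759

D_KL(P||Q) = 0.05375 + 1.45404 - 0.16396 + 0.63759 = 1.98142 ≈ 1.9814 bits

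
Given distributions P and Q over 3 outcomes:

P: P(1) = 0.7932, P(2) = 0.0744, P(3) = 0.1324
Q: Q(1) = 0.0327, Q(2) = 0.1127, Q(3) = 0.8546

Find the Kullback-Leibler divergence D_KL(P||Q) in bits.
3.2482 bits

D_KL(P||Q) = Σ P(x) log₂(P(x)/Q(x))

Computing term by term:
  P(1)·log₂(P(1)/Q(1)) = 0.7932·log₂(0.7932/0.0327) = 3.64898
  P(2)·log₂(P(2)/Q(2)) = 0.0744·log₂(0.0744/0.1127) = -0.04457
  P(3)·log₂(P(3)/Q(3)) = 0.1324·log₂(0.1324/0.8546) = -0.35620

D_KL(P||Q) = 3.64898 - 0.04457 - 0.35620 = 3.24821 ≈ 3.2482 bits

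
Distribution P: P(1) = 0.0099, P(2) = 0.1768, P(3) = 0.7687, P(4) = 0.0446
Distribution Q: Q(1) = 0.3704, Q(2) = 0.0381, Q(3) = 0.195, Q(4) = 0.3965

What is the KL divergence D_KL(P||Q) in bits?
1.7204 bits

D_KL(P||Q) = Σ P(x) log₂(P(x)/Q(x))

Computing term by term:
  P(1)·log₂(P(1)/Q(1)) = 0.0099·log₂(0.0099/0.3704) = -0.05173
  P(2)·log₂(P(2)/Q(2)) = 0.1768·log₂(0.1768/0.0381) = 0.39148
  P(3)·log₂(P(3)/Q(3)) = 0.7687·log₂(0.7687/0.195) = 1.52122
  P(4)·log₂(P(4)/Q(4)) = 0.0446·log₂(0.0446/0.3965) = -0.14059

D_KL(P||Q) = -0.05173 + 0.39148 + 1.52122 - 0.14059 = 1.72038 ≈ 1.7204 bits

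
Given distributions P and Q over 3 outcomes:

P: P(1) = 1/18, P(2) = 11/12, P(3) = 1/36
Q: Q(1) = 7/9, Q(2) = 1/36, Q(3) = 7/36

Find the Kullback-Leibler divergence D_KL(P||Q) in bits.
4.3345 bits

D_KL(P||Q) = Σ P(x) log₂(P(x)/Q(x))

Computing term by term:
  P(1)·log₂(P(1)/Q(1)) = (1/18)·log₂((1/18)/(7/9)) = -0.21152
  P(2)·log₂(P(2)/Q(2)) = (11/12)·log₂((11/12)/(1/36)) = 4.62403
  P(3)·log₂(P(3)/Q(3)) = (1/36)·log₂((1/36)/(7/36)) = -0.07798

D_KL(P||Q) = -0.21152 + 4.62403 - 0.07798 = 4.33453 ≈ 4.3345 bits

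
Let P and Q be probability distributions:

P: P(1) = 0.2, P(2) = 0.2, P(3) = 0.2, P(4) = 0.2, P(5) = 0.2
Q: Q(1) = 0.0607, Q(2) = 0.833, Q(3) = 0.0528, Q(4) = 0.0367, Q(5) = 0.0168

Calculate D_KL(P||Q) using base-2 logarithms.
1.5206 bits

D_KL(P||Q) = Σ P(x) log₂(P(x)/Q(x))

Computing term by term:
  P(1)·log₂(P(1)/Q(1)) = 0.2·log₂(0.2/0.0607) = 0.34405
  P(2)·log₂(P(2)/Q(2)) = 0.2·log₂(0.2/0.833) = -0.41166
  P(3)·log₂(P(3)/Q(3)) = 0.2·log₂(0.2/0.0528) = 0.38428
  P(4)·log₂(P(4)/Q(4)) = 0.2·log₂(0.2/0.0367) = 0.48923
  P(5)·log₂(P(5)/Q(5)) = 0.2·log₂(0.2/0.0168) = 0.71469

D_KL(P||Q) = 0.34405 - 0.41166 + 0.38428 + 0.48923 + 0.71469 = 1.52059 ≈ 1.5206 bits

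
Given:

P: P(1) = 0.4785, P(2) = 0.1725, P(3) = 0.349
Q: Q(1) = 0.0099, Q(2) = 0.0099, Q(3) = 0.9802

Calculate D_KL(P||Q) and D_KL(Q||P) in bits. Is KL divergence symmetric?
D_KL(P||Q) = 2.8684 bits, D_KL(Q||P) = 1.3641 bits. No, KL divergence is not symmetric.

D_KL(P||Q) = Σ P(x) log₂(P(x)/Q(x))

Computing term by term:
  P(1)·log₂(P(1)/Q(1)) = 0.4785·log₂(0.4785/0.0099) = 2.67718
  P(2)·log₂(P(2)/Q(2)) = 0.1725·log₂(0.1725/0.0099) = 0.71122
  P(3)·log₂(P(3)/Q(3)) = 0.349·log₂(0.349/0.9802) = -0.51996

D_KL(P||Q) = 2.67718 + 0.71122 - 0.51996 = 2.86844 ≈ 2.8684 bits

D_KL(Q||P) = Σ Q(x) log₂(Q(x)/P(x))

Computing term by term:
  Q(1)·log₂(Q(1)/P(1)) = 0.0099·log₂(0.0099/0.4785) = -0.05539
  Q(2)·log₂(Q(2)/P(2)) = 0.0099·log₂(0.0099/0.1725) = -0.04082
  Q(3)·log₂(Q(3)/P(3)) = 0.9802·log₂(0.9802/0.349) = 1.46035

D_KL(Q||P) = -0.05539 - 0.04082 + 1.46035 = 1.36414 ≈ 1.3641 bits

These are NOT equal (difference: 1.5043 bits). KL divergence is asymmetric: D_KL(P||Q) ≠ D_KL(Q||P) in general.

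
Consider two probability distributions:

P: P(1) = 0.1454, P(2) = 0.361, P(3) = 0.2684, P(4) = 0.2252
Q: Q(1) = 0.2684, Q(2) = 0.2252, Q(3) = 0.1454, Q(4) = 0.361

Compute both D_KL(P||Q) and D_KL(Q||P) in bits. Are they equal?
D_KL(P||Q) = 0.2012 bits, D_KL(Q||P) = 0.2012 bits. Yes, in this case they are equal (although KL divergence is not symmetric in general).

D_KL(P||Q) = Σ P(x) log₂(P(x)/Q(x))

Computing term by term:
  P(1)·log₂(P(1)/Q(1)) = 0.1454·log₂(0.1454/0.2684) = -0.12859
  P(2)·log₂(P(2)/Q(2)) = 0.361·log₂(0.361/0.2252) = 0.24577
  P(3)·log₂(P(3)/Q(3)) = 0.2684·log₂(0.2684/0.1454) = 0.23736
  P(4)·log₂(P(4)/Q(4)) = 0.2252·log₂(0.2252/0.361) = -0.15331

D_KL(P||Q) = -0.12859 + 0.24577 + 0.23736 - 0.15331 = 0.20123 ≈ 0.2012 bits

D_KL(Q||P) = Σ Q(x) log₂(Q(x)/P(x))

Computing term by term:
  Q(1)·log₂(Q(1)/P(1)) = 0.2684·log₂(0.2684/0.1454) = 0.23736
  Q(2)·log₂(Q(2)/P(2)) = 0.2252·log₂(0.2252/0.361) = -0.15331
  Q(3)·log₂(Q(3)/P(3)) = 0.1454·log₂(0.1454/0.2684) = -0.12859
  Q(4)·log₂(Q(4)/P(4)) = 0.361·log₂(0.361/0.2252) = 0.24577

D_KL(Q||P) = 0.23736 - 0.15331 - 0.12859 + 0.24577 = 0.20123 ≈ 0.2012 bits

These ARE equal here. Q is P with outcomes relabeled (Q(1) = P(3), Q(2) = P(4), Q(3) = P(1), Q(4) = P(2)) by a relabeling that is its own inverse, so the two sums contain exactly the same terms in a different order. This is a special case — KL divergence is not symmetric in general: D_KL(P||Q) ≠ D_KL(Q||P) for most P, Q.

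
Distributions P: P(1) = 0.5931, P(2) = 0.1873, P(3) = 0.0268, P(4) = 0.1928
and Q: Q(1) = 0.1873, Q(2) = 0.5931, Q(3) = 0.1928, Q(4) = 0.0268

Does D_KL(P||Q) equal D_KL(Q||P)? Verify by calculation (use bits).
D_KL(P||Q) = 1.1474 bits, D_KL(Q||P) = 1.1474 bits. Yes — for this pair D_KL(P||Q) = D_KL(Q||P).

D_KL(P||Q) = Σ P(x) log₂(P(x)/Q(x))

Computing term by term:
  P(1)·log₂(P(1)/Q(1)) = 0.5931·log₂(0.5931/0.1873) = 0.98628
  P(2)·log₂(P(2)/Q(2)) = 0.1873·log₂(0.1873/0.5931) = -0.31147
  P(3)·log₂(P(3)/Q(3)) = 0.0268·log₂(0.0268/0.1928) = -0.07629
  P(4)·log₂(P(4)/Q(4)) = 0.1928·log₂(0.1928/0.0268) = 0.54886

D_KL(P||Q) = 0.98628 - 0.31147 - 0.07629 + 0.54886 = 1.14738 ≈ 1.1474 bits

D_KL(Q||P) = Σ Q(x) log₂(Q(x)/P(x))

Computing term by term:
  Q(1)·log₂(Q(1)/P(1)) = 0.1873·log₂(0.1873/0.5931) = -0.31147
  Q(2)·log₂(Q(2)/P(2)) = 0.5931·log₂(0.5931/0.1873) = 0.98628
  Q(3)·log₂(Q(3)/P(3)) = 0.1928·log₂(0.1928/0.0268) = 0.54886
  Q(4)·log₂(Q(4)/P(4)) = 0.0268·log₂(0.0268/0.1928) = -0.07629

D_KL(Q||P) = -0.31147 + 0.98628 + 0.54886 - 0.07629 = 1.14738 ≈ 1.1474 bits

These ARE equal here. Q is P with outcomes relabeled (Q(1) = P(2), Q(2) = P(1), Q(3) = P(4), Q(4) = P(3)) by a relabeling that is its own inverse, so the two sums contain exactly the same terms in a different order. This is a special case — KL divergence is not symmetric in general: D_KL(P||Q) ≠ D_KL(Q||P) for most P, Q.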